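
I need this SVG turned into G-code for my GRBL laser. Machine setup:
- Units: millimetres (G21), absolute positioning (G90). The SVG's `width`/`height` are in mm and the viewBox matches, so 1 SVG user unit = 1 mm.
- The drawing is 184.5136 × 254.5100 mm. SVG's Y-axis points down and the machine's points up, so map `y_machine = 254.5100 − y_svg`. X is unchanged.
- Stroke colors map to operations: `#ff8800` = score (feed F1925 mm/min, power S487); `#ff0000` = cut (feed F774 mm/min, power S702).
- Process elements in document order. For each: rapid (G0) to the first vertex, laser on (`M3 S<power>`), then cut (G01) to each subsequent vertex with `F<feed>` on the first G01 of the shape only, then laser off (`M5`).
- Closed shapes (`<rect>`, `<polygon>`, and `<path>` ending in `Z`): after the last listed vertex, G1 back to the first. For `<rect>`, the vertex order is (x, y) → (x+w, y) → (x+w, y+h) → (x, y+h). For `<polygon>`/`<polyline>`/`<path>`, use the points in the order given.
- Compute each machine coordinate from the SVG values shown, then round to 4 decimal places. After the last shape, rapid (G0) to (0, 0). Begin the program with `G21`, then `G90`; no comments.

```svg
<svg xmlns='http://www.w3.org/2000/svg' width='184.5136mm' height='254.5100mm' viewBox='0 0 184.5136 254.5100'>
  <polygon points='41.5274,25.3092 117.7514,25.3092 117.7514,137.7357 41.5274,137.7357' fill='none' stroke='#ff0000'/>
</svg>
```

G21
G90
G0 X41.5274 Y229.2008
M3 S702
G01 X117.7514 Y229.2008 F774
G01 X117.7514 Y116.7743
G01 X41.5274 Y116.7743
G01 X41.5274 Y229.2008
M5
G0 X0.0000 Y0.0000

viewBox `0 0 184.5136 254.5100` with mm width/height → 1 unit = 1 mm. Flip: y_m = 254.5100 − y_svg.

**Shape 1** — `<polygon>` rectangle, stroke `#ff0000` → cut (S702, F774). Machine vertices: (41.5274,229.2008) → (117.7514,229.2008) → (117.7514,116.7743) → (41.5274,116.7743) → (41.5274,229.2008). Closed: final G1 returns to the first vertex.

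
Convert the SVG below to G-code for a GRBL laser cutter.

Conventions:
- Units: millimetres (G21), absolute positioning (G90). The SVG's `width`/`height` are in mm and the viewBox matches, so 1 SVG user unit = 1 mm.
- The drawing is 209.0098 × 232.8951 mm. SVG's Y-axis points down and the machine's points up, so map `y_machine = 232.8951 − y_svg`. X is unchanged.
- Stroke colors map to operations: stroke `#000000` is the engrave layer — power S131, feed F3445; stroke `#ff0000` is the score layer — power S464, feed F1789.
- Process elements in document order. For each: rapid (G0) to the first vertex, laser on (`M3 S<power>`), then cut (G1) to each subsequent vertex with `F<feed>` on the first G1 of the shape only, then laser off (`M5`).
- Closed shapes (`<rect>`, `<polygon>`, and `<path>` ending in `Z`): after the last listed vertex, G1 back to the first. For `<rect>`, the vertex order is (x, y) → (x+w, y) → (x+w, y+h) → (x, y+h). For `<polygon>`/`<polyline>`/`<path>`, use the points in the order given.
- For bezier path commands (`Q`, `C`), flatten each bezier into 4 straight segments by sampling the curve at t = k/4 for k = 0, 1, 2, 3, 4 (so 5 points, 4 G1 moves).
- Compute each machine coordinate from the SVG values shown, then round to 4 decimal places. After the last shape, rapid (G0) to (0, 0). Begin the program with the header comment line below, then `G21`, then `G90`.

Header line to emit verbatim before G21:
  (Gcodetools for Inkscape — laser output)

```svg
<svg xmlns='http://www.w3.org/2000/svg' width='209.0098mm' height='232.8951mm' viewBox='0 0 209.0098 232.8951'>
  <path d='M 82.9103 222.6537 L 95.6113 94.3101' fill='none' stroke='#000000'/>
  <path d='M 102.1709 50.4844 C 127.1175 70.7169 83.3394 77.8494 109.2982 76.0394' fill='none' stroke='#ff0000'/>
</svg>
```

Since the viewBox matches the mm dimensions, user units are millimetres directly. The only transform is the Y-flip y_m = 232.8951 − y_svg.

Shape 1 is a line segment drawn with `<path>`. Its stroke #000000 means engrave at S131, F3445. After flipping Y the toolpath is (82.9103,10.2414) → (95.6113,138.5850).

Shape 2 is a cubic bezier drawn with `<path>`. Its stroke #ff0000 means score at S464, F1789. After flipping Y the toolpath is (102.1709,182.4107) → (110.1584,169.6276) → (105.3550,161.3673) → (100.7413,157.2399) → (109.2982,156.8557).

(Gcodetools for Inkscape — laser output)
G21
G90
G0 X82.9103 Y10.2414
M3 S131
G1 X95.6113 Y138.5850 F3445
M5
G0 X102.1709 Y182.4107
M3 S464
G1 X110.1584 Y169.6276 F1789
G1 X105.3550 Y161.3673
G1 X100.7413 Y157.2399
G1 X109.2982 Y156.8557
M5
G0 X0.0000 Y0.0000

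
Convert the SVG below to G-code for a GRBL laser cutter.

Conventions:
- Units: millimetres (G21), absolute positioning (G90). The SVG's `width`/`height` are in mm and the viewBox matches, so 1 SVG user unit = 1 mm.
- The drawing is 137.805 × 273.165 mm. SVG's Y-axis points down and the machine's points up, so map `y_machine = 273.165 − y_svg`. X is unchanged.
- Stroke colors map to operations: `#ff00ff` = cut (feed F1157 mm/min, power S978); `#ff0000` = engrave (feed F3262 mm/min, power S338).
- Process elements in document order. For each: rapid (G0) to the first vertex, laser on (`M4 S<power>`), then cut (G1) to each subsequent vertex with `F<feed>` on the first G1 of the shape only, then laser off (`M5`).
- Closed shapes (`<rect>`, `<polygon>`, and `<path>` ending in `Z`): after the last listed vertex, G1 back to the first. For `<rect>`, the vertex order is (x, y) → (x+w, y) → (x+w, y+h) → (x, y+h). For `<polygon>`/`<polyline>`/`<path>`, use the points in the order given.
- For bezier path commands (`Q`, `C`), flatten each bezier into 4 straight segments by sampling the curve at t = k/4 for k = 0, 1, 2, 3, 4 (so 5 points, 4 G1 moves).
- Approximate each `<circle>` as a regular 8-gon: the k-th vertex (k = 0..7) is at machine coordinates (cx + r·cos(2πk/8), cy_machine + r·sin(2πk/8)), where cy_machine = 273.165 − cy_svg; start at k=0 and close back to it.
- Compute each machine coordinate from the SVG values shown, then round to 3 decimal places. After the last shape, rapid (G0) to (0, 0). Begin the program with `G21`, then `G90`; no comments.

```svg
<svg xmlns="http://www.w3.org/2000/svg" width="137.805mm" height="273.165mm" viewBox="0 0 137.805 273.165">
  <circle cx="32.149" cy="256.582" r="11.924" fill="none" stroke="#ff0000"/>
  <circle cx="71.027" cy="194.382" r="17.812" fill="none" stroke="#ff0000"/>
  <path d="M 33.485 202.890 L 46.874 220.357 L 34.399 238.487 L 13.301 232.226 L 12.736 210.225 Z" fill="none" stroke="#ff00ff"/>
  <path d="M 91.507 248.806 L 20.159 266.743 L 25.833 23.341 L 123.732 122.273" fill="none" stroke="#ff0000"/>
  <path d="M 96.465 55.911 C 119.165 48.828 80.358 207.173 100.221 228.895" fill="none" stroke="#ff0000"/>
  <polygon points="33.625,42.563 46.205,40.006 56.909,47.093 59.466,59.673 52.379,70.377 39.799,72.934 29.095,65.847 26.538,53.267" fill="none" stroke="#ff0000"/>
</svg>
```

G21
G90
G0 X44.073 Y16.583
M4 S338
G1 X40.581 Y25.015 F3262
G1 X32.149 Y28.507
G1 X23.717 Y25.015
G1 X20.225 Y16.583
G1 X23.717 Y8.151
G1 X32.149 Y4.659
G1 X40.581 Y8.151
G1 X44.073 Y16.583
M5
G0 X88.839 Y78.783
M4 S338
G1 X83.622 Y91.378 F3262
G1 X71.027 Y96.595
G1 X58.432 Y91.378
G1 X53.215 Y78.783
G1 X58.432 Y66.188
G1 X71.027 Y60.971
G1 X83.622 Y66.188
G1 X88.839 Y78.783
M5
G0 X33.485 Y70.275
M4 S978
G1 X46.874 Y52.808 F1157
G1 X34.399 Y34.678
G1 X13.301 Y40.939
G1 X12.736 Y62.940
G1 X33.485 Y70.275
M5
G0 X91.507 Y24.359
M4 S338
G1 X20.159 Y6.422 F3262
G1 X25.833 Y249.824
G1 X123.732 Y150.892
M5
G0 X96.465 Y217.254
M4 S338
G1 X103.835 Y196.268 F3262
G1 X99.407 Y141.564
G1 X94.447 Y81.459
G1 X100.221 Y44.270
M5
G0 X33.625 Y230.602
M4 S338
G1 X46.205 Y233.159 F3262
G1 X56.909 Y226.072
G1 X59.466 Y213.492
G1 X52.379 Y202.788
G1 X39.799 Y200.231
G1 X29.095 Y207.318
G1 X26.538 Y219.898
G1 X33.625 Y230.602
M5
G0 X0.000 Y0.000

1 u = 1 mm; y_m = 273.165 − y.

[1] `<circle>` circle, #ff0000→engrave S338 F3262: (44.073,16.583) → (40.581,25.015) → (32.149,28.507) → (23.717,25.015) → (20.225,16.583) → (23.717,8.151) → (32.149,4.659) → (40.581,8.151) → (44.073,16.583) (closed)

[2] `<circle>` circle, #ff0000→engrave S338 F3262: (88.839,78.783) → (83.622,91.378) → (71.027,96.595) → (58.432,91.378) → (53.215,78.783) → (58.432,66.188) → (71.027,60.971) → (83.622,66.188) → (88.839,78.783) (closed)

[3] `<path>` regular polygon, #ff00ff→cut S978 F1157: (33.485,70.275) → (46.874,52.808) → (34.399,34.678) → (13.301,40.939) → (12.736,62.940) → (33.485,70.275) (closed)

[4] `<path>` open polyline, #ff0000→engrave S338 F3262: (91.507,24.359) → (20.159,6.422) → (25.833,249.824) → (123.732,150.892)

[5] `<path>` cubic bezier, #ff0000→engrave S338 F3262: (96.465,217.254) → (103.835,196.268) → (99.407,141.564) → (94.447,81.459) → (100.221,44.270)

[6] `<polygon>` regular polygon, #ff0000→engrave S338 F3262: (33.625,230.602) → (46.205,233.159) → (56.909,226.072) → (59.466,213.492) → (52.379,202.788) → (39.799,200.231) → (29.095,207.318) → (26.538,219.898) → (33.625,230.602) (closed)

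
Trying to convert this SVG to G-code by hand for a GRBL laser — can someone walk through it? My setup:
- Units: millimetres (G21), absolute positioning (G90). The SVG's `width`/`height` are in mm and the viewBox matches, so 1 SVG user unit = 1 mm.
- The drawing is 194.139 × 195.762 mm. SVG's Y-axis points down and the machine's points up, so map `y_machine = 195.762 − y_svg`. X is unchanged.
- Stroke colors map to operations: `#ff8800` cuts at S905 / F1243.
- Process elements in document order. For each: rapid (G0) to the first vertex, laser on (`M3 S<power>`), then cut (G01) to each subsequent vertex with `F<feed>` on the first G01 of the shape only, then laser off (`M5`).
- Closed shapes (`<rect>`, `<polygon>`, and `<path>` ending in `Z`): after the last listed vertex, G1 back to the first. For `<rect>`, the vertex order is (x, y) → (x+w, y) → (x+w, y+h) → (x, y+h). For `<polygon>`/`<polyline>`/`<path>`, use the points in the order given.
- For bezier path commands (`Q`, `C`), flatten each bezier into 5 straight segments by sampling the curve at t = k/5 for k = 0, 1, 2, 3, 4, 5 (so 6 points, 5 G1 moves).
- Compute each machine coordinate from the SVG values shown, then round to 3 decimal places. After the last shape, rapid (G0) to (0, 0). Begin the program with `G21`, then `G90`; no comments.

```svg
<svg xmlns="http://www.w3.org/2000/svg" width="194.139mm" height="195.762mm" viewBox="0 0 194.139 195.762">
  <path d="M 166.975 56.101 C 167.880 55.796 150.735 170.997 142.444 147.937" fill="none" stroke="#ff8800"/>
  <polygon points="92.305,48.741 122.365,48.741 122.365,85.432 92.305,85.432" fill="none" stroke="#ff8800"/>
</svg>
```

Since the viewBox matches the mm dimensions, user units are millimetres directly. The only transform is the Y-flip y_m = 195.762 − y_svg.

Shape 1 is a cubic bezier drawn with `<path>`. Its stroke #ff8800 means cut at S905, F1243. After flipping Y the toolpath is (166.975,139.661) → (165.567,128.013) → (161.119,100.825) → (154.921,70.277) → (148.266,48.550) → (142.444,47.825).

Shape 2 is a rectangle drawn with `<polygon>`. Its stroke #ff8800 means cut at S905, F1243. After flipping Y the toolpath is (92.305,147.021) → (122.365,147.021) → (122.365,110.330) → (92.305,110.330) → (92.305,147.021), returning to the start.

G21
G90
G0 X166.975 Y139.661
M3 S905
G01 X165.567 Y128.013 F1243
G01 X161.119 Y100.825
G01 X154.921 Y70.277
G01 X148.266 Y48.550
G01 X142.444 Y47.825
M5
G0 X92.305 Y147.021
M3 S905
G01 X122.365 Y147.021 F1243
G01 X122.365 Y110.330
G01 X92.305 Y110.330
G01 X92.305 Y147.021
M5
G0 X0.000 Y0.000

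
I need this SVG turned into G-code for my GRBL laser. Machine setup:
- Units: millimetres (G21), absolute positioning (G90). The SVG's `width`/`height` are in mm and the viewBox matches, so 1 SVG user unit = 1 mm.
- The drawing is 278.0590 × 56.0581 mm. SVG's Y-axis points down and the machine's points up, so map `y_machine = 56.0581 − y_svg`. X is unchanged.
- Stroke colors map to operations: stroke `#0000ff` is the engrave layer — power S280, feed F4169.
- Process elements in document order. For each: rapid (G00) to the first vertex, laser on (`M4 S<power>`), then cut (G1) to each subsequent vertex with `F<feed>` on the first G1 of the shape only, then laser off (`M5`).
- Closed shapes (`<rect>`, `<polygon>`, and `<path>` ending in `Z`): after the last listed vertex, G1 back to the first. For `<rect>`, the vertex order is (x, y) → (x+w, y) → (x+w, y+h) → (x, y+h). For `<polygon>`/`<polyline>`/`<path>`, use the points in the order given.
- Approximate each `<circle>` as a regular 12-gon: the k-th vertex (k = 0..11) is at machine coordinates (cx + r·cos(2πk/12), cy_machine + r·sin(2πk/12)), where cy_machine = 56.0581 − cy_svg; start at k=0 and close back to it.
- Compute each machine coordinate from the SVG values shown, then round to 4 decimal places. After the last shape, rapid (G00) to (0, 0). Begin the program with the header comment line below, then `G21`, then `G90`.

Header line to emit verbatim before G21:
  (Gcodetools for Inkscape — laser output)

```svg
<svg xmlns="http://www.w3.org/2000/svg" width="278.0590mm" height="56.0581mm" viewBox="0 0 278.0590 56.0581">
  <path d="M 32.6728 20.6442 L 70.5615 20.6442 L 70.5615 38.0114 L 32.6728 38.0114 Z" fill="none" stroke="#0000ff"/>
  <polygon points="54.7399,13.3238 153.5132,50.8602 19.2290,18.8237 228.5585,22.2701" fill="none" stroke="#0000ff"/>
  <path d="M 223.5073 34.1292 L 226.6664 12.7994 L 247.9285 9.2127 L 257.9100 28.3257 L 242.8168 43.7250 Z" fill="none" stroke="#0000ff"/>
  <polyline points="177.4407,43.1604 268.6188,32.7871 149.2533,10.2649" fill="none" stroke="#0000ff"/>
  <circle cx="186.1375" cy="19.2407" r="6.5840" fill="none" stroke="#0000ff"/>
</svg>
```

1 u = 1 mm; y_m = 56.0581 − y.

[1] `<path>` rectangle, #0000ff→engrave S280 F4169: (32.6728,35.4139) → (70.5615,35.4139) → (70.5615,18.0467) → (32.6728,18.0467) → (32.6728,35.4139) (closed)

[2] `<polygon>` closed polygon, #0000ff→engrave S280 F4169: (54.7399,42.7343) → (153.5132,5.1979) → (19.2290,37.2344) → (228.5585,33.7880) → (54.7399,42.7343) (closed)

[3] `<path>` regular polygon, #0000ff→engrave S280 F4169: (223.5073,21.9289) → (226.6664,43.2587) → (247.9285,46.8454) → (257.9100,27.7324) → (242.8168,12.3331) → (223.5073,21.9289) (closed)

[4] `<polyline>` open polyline, #0000ff→engrave S280 F4169: (177.4407,12.8977) → (268.6188,23.2710) → (149.2533,45.7932)

[5] `<circle>` circle, #0000ff→engrave S280 F4169: (192.7215,36.8174) → (191.8394,40.1094) → (189.4295,42.5193) → (186.1375,43.4014) → (182.8455,42.5193) → (180.4356,40.1094) → (179.5535,36.8174) → (180.4356,33.5254) → (182.8455,31.1155) → (186.1375,30.2334) → (189.4295,31.1155) → (191.8394,33.5254) → (192.7215,36.8174) (closed)

(Gcodetools for Inkscape — laser output)
G21
G90
G00 X32.6728 Y35.4139
M4 S280
G1 X70.5615 Y35.4139 F4169
G1 X70.5615 Y18.0467
G1 X32.6728 Y18.0467
G1 X32.6728 Y35.4139
M5
G00 X54.7399 Y42.7343
M4 S280
G1 X153.5132 Y5.1979 F4169
G1 X19.2290 Y37.2344
G1 X228.5585 Y33.7880
G1 X54.7399 Y42.7343
M5
G00 X223.5073 Y21.9289
M4 S280
G1 X226.6664 Y43.2587 F4169
G1 X247.9285 Y46.8454
G1 X257.9100 Y27.7324
G1 X242.8168 Y12.3331
G1 X223.5073 Y21.9289
M5
G00 X177.4407 Y12.8977
M4 S280
G1 X268.6188 Y23.2710 F4169
G1 X149.2533 Y45.7932
M5
G00 X192.7215 Y36.8174
M4 S280
G1 X191.8394 Y40.1094 F4169
G1 X189.4295 Y42.5193
G1 X186.1375 Y43.4014
G1 X182.8455 Y42.5193
G1 X180.4356 Y40.1094
G1 X179.5535 Y36.8174
G1 X180.4356 Y33.5254
G1 X182.8455 Y31.1155
G1 X186.1375 Y30.2334
G1 X189.4295 Y31.1155
G1 X191.8394 Y33.5254
G1 X192.7215 Y36.8174
M5
G00 X0.0000 Y0.0000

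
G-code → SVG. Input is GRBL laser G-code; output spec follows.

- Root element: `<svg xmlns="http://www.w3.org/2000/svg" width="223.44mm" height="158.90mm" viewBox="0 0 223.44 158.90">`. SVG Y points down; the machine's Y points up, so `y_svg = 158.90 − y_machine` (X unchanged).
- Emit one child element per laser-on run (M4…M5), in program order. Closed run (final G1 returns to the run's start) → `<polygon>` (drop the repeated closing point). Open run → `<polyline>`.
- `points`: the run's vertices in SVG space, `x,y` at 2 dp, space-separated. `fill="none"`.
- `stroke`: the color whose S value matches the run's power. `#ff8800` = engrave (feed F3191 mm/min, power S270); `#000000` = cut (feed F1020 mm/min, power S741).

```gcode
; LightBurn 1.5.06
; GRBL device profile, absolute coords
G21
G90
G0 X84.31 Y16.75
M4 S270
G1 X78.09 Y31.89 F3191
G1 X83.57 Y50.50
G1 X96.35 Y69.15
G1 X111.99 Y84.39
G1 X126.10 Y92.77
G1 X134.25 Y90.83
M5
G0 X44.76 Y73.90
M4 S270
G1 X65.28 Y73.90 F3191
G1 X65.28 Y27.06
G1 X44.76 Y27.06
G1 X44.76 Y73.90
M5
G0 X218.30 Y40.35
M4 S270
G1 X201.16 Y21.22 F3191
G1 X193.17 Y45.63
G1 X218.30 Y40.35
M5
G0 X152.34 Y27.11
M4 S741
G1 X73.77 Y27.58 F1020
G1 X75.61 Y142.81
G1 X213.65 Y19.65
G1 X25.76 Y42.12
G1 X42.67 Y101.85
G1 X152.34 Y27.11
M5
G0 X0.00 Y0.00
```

<svg xmlns="http://www.w3.org/2000/svg" width="223.44mm" height="158.90mm" viewBox="0 0 223.44 158.90">
  <polyline points="84.31,142.15 78.09,127.01 83.57,108.40 96.35,89.75 111.99,74.51 126.10,66.13 134.25,68.07" fill="none" stroke="#ff8800"/>
  <polygon points="44.76,85.00 65.28,85.00 65.28,131.84 44.76,131.84" fill="none" stroke="#ff8800"/>
  <polygon points="218.30,118.55 201.16,137.68 193.17,113.27" fill="none" stroke="#ff8800"/>
  <polygon points="152.34,131.79 73.77,131.32 75.61,16.09 213.65,139.25 25.76,116.78 42.67,57.05" fill="none" stroke="#000000"/>
</svg>

y_svg = 158.90 − y_m.

[1] S270→`#ff8800` (engrave); open run; points: 84.31,142.15 78.09,127.01 83.57,108.40 96.35,89.75 111.99,74.51 126.10,66.13 134.25,68.07

[2] S270→`#ff8800` (engrave); closed run; points: 44.76,85.00 65.28,85.00 65.28,131.84 44.76,131.84

[3] S270→`#ff8800` (engrave); closed run; points: 218.30,118.55 201.16,137.68 193.17,113.27

[4] S741→`#000000` (cut); closed run; points: 152.34,131.79 73.77,131.32 75.61,16.09 213.65,139.25 25.76,116.78 42.67,57.05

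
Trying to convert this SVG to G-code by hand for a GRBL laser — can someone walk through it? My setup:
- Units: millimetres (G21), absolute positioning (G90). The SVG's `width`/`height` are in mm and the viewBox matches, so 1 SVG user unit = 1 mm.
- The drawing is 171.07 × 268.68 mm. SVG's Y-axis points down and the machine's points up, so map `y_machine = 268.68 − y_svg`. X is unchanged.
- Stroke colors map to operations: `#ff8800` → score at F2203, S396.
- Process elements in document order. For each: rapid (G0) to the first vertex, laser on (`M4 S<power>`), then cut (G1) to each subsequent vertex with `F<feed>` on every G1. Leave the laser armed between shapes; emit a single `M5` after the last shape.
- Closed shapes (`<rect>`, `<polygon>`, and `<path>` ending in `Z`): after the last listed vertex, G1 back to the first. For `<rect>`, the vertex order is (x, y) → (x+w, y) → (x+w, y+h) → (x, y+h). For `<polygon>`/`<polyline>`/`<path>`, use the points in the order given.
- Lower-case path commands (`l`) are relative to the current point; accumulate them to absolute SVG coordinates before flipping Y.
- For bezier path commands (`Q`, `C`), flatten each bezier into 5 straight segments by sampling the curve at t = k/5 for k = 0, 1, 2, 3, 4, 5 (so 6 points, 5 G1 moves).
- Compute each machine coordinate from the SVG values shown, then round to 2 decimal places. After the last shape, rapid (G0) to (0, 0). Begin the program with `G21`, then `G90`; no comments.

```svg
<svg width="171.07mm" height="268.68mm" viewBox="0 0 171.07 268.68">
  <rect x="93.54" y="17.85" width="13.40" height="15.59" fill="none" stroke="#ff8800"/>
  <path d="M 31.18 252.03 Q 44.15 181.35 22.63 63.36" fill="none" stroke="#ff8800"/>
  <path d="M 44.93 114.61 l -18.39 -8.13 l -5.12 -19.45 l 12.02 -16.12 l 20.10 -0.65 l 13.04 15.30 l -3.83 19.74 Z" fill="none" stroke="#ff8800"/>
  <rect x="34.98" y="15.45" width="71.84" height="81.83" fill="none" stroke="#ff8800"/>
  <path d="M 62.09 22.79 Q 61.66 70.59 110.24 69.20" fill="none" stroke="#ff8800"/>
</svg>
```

G21
G90
G0 X93.54 Y250.83
M4 S396
G1 X106.94 Y250.83 F2203
G1 X106.94 Y235.24 F2203
G1 X93.54 Y235.24 F2203
G1 X93.54 Y250.83 F2203
G0 X31.18 Y16.65
M4 S396
G1 X34.99 Y46.81 F2203
G1 X36.04 Y80.76 F2203
G1 X34.33 Y118.50 F2203
G1 X29.86 Y160.02 F2203
G1 X22.63 Y205.32 F2203
G0 X44.93 Y154.07
M4 S396
G1 X26.54 Y162.20 F2203
G1 X21.42 Y181.65 F2203
G1 X33.44 Y197.77 F2203
G1 X53.54 Y198.42 F2203
G1 X66.58 Y183.12 F2203
G1 X62.75 Y163.38 F2203
G1 X44.93 Y154.07 F2203
G0 X34.98 Y253.23
M4 S396
G1 X106.82 Y253.23 F2203
G1 X106.82 Y171.40 F2203
G1 X34.98 Y171.40 F2203
G1 X34.98 Y253.23 F2203
G0 X62.09 Y245.89
M4 S396
G1 X63.88 Y228.74 F2203
G1 X69.59 Y215.52 F2203
G1 X79.22 Y206.24 F2203
G1 X92.77 Y200.89 F2203
G1 X110.24 Y199.48 F2203
M5
G0 X0.00 Y0.00

1 u = 1 mm; y_m = 268.68 − y.

[1] `<rect>` rectangle, #ff8800→score S396 F2203: (93.54,250.83) → (106.94,250.83) → (106.94,235.24) → (93.54,235.24) → (93.54,250.83) (closed)

[2] `<path>` quadratic bezier, #ff8800→score S396 F2203: (31.18,16.65) → (34.99,46.81) → (36.04,80.76) → (34.33,118.50) → (29.86,160.02) → (22.63,205.32)

[3] `<path>` regular polygon, #ff8800→score S396 F2203: (44.93,154.07) → (26.54,162.20) → (21.42,181.65) → (33.44,197.77) → (53.54,198.42) → (66.58,183.12) → (62.75,163.38) → (44.93,154.07) (closed)

[4] `<rect>` rectangle, #ff8800→score S396 F2203: (34.98,253.23) → (106.82,253.23) → (106.82,171.40) → (34.98,171.40) → (34.98,253.23) (closed)

[5] `<path>` quadratic bezier, #ff8800→score S396 F2203: (62.09,245.89) → (63.88,228.74) → (69.59,215.52) → (79.22,206.24) → (92.77,200.89) → (110.24,199.48)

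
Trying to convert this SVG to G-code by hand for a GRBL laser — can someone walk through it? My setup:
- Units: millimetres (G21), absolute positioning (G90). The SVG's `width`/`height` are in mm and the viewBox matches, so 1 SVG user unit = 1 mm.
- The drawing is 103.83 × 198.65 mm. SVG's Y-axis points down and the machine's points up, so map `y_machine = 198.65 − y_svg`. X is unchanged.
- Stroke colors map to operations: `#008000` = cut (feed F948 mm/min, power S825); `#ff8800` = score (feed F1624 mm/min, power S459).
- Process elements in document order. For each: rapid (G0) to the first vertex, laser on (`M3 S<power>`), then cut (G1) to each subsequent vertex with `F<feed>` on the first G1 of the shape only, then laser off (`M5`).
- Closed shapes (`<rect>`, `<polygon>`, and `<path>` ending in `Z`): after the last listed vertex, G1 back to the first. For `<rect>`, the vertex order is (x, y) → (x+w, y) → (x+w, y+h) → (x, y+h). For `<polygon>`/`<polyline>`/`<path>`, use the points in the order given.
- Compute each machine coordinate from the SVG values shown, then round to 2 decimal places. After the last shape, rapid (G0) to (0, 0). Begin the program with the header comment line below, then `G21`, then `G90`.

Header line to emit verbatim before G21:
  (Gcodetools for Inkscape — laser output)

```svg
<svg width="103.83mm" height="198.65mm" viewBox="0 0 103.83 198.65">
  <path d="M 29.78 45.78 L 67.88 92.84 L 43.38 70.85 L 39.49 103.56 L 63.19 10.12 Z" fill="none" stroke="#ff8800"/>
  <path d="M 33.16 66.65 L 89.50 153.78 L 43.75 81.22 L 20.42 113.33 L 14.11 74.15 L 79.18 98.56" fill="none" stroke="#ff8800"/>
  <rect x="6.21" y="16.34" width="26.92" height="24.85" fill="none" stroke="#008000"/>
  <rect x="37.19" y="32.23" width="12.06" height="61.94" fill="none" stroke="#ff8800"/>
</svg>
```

viewBox `0 0 103.83 198.65` with mm width/height → 1 unit = 1 mm. Flip: y_m = 198.65 − y_svg.

**Shape 1** — `<path>` closed polygon, stroke `#ff8800` → score (S459, F1624). Machine vertices: (29.78,152.87) → (67.88,105.81) → (43.38,127.80) → (39.49,95.09) → (63.19,188.53) → (29.78,152.87). Closed: final G1 returns to the first vertex.

**Shape 2** — `<path>` open polyline, stroke `#ff8800` → score (S459, F1624). Machine vertices: (33.16,132.00) → (89.50,44.87) → (43.75,117.43) → (20.42,85.32) → (14.11,124.50) → (79.18,100.09). Open path.

**Shape 3** — `<rect>` rectangle, stroke `#008000` → cut (S825, F948). Machine vertices: (6.21,182.31) → (33.13,182.31) → (33.13,157.46) → (6.21,157.46) → (6.21,182.31). Closed: final G1 returns to the first vertex.

**Shape 4** — `<rect>` rectangle, stroke `#ff8800` → score (S459, F1624). Machine vertices: (37.19,166.42) → (49.25,166.42) → (49.25,104.48) → (37.19,104.48) → (37.19,166.42). Closed: final G1 returns to the first vertex.

(Gcodetools for Inkscape — laser output)
G21
G90
G0 X29.78 Y152.87
M3 S459
G1 X67.88 Y105.81 F1624
G1 X43.38 Y127.80
G1 X39.49 Y95.09
G1 X63.19 Y188.53
G1 X29.78 Y152.87
M5
G0 X33.16 Y132.00
M3 S459
G1 X89.50 Y44.87 F1624
G1 X43.75 Y117.43
G1 X20.42 Y85.32
G1 X14.11 Y124.50
G1 X79.18 Y100.09
M5
G0 X6.21 Y182.31
M3 S825
G1 X33.13 Y182.31 F948
G1 X33.13 Y157.46
G1 X6.21 Y157.46
G1 X6.21 Y182.31
M5
G0 X37.19 Y166.42
M3 S459
G1 X49.25 Y166.42 F1624
G1 X49.25 Y104.48
G1 X37.19 Y104.48
G1 X37.19 Y166.42
M5
G0 X0.00 Y0.00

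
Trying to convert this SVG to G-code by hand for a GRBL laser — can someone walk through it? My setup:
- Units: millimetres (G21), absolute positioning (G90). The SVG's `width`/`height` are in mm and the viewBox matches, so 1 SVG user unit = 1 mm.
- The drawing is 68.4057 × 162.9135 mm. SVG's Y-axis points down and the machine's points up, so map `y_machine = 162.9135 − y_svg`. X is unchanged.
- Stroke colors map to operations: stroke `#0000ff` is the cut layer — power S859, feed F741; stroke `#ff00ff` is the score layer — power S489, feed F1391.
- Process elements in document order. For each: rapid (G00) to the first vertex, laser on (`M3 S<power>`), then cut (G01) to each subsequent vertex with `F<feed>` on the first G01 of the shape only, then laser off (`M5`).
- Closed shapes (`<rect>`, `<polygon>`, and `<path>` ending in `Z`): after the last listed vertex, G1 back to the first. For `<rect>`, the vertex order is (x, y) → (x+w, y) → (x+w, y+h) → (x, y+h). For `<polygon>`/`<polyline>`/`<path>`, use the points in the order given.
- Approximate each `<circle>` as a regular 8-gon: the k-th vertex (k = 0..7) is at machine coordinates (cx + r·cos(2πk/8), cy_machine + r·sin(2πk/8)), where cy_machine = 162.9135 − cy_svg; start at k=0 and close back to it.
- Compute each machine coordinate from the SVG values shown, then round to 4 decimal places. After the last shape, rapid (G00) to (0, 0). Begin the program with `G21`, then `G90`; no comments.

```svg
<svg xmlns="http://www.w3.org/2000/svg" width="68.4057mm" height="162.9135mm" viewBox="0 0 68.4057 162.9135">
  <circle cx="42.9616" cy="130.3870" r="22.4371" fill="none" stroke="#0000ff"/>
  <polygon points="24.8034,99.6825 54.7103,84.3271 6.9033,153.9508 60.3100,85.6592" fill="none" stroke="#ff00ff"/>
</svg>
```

G21
G90
G00 X65.3987 Y32.5265
M3 S859
G01 X58.8270 Y48.3919 F741
G01 X42.9616 Y54.9636
G01 X27.0962 Y48.3919
G01 X20.5245 Y32.5265
G01 X27.0962 Y16.6611
G01 X42.9616 Y10.0894
G01 X58.8270 Y16.6611
G01 X65.3987 Y32.5265
M5
G00 X24.8034 Y63.2310
M3 S489
G01 X54.7103 Y78.5864 F1391
G01 X6.9033 Y8.9627
G01 X60.3100 Y77.2543
G01 X24.8034 Y63.2310
M5
G00 X0.0000 Y0.0000

Since the viewBox matches the mm dimensions, user units are millimetres directly. The only transform is the Y-flip y_m = 162.9135 − y_svg.

Shape 1 is a circle drawn with `<circle>`. Its stroke #0000ff means cut at S859, F741. After flipping Y the toolpath is (65.3987,32.5265) → (58.8270,48.3919) → (42.9616,54.9636) → (27.0962,48.3919) → (20.5245,32.5265) → (27.0962,16.6611) → (42.9616,10.0894) → (58.8270,16.6611) → (65.3987,32.5265), returning to the start.

Shape 2 is a closed polygon drawn with `<polygon>`. Its stroke #ff00ff means score at S489, F1391. After flipping Y the toolpath is (24.8034,63.2310) → (54.7103,78.5864) → (6.9033,8.9627) → (60.3100,77.2543) → (24.8034,63.2310), returning to the start.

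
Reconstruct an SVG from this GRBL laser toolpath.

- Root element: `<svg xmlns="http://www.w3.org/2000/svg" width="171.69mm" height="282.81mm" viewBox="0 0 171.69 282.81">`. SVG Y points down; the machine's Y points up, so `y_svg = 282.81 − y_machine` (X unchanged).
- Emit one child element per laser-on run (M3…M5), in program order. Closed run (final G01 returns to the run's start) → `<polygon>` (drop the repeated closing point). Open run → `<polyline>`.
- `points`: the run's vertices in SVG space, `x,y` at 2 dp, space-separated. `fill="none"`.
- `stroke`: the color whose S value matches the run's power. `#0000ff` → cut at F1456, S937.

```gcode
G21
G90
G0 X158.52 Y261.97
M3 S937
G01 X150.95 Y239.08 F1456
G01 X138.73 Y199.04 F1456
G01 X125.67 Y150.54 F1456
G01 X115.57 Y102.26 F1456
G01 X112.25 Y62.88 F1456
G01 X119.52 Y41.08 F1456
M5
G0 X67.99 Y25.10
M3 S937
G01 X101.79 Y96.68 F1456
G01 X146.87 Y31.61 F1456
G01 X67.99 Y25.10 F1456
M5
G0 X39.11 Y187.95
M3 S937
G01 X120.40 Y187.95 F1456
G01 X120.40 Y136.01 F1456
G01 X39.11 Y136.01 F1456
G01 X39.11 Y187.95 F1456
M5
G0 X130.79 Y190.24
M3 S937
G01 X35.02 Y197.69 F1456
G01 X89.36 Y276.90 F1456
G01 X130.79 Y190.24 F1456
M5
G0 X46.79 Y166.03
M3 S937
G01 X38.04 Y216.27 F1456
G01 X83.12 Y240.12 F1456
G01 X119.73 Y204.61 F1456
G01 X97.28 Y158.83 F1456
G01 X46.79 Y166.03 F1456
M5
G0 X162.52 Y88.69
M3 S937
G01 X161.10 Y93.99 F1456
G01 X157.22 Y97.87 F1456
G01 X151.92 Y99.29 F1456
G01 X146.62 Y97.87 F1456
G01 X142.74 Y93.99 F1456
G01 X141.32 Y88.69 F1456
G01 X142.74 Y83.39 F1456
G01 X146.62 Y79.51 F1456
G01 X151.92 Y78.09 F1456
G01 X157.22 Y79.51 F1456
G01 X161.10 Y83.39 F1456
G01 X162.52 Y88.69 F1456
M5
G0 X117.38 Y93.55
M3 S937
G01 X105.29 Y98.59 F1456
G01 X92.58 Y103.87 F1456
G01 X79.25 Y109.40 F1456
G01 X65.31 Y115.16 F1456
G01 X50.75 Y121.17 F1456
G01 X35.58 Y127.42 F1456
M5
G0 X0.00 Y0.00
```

y_svg = 282.81 − y_m. Every run uses S937, so all elements get stroke `#0000ff` (cut).

[1] open run; points: 158.52,20.84 150.95,43.73 138.73,83.77 125.67,132.27 115.57,180.55 112.25,219.93 119.52,241.73

[2] closed run; points: 67.99,257.71 101.79,186.13 146.87,251.20

[3] closed run; points: 39.11,94.86 120.40,94.86 120.40,146.80 39.11,146.80

[4] closed run; points: 130.79,92.57 35.02,85.12 89.36,5.91

[5] closed run; points: 46.79,116.78 38.04,66.54 83.12,42.69 119.73,78.20 97.28,123.98

[6] closed run; points: 162.52,194.12 161.10,188.82 157.22,184.94 151.92,183.52 146.62,184.94 142.74,188.82 141.32,194.12 142.74,199.42 146.62,203.30 151.92,204.72 157.22,203.30 161.10,199.42

[7] open run; points: 117.38,189.26 105.29,184.22 92.58,178.94 79.25,173.41 65.31,167.65 50.75,161.64 35.58,155.39

<svg xmlns="http://www.w3.org/2000/svg" width="171.69mm" height="282.81mm" viewBox="0 0 171.69 282.81">
  <polyline points="158.52,20.84 150.95,43.73 138.73,83.77 125.67,132.27 115.57,180.55 112.25,219.93 119.52,241.73" fill="none" stroke="#0000ff"/>
  <polygon points="67.99,257.71 101.79,186.13 146.87,251.20" fill="none" stroke="#0000ff"/>
  <polygon points="39.11,94.86 120.40,94.86 120.40,146.80 39.11,146.80" fill="none" stroke="#0000ff"/>
  <polygon points="130.79,92.57 35.02,85.12 89.36,5.91" fill="none" stroke="#0000ff"/>
  <polygon points="46.79,116.78 38.04,66.54 83.12,42.69 119.73,78.20 97.28,123.98" fill="none" stroke="#0000ff"/>
  <polygon points="162.52,194.12 161.10,188.82 157.22,184.94 151.92,183.52 146.62,184.94 142.74,188.82 141.32,194.12 142.74,199.42 146.62,203.30 151.92,204.72 157.22,203.30 161.10,199.42" fill="none" stroke="#0000ff"/>
  <polyline points="117.38,189.26 105.29,184.22 92.58,178.94 79.25,173.41 65.31,167.65 50.75,161.64 35.58,155.39" fill="none" stroke="#0000ff"/>
</svg>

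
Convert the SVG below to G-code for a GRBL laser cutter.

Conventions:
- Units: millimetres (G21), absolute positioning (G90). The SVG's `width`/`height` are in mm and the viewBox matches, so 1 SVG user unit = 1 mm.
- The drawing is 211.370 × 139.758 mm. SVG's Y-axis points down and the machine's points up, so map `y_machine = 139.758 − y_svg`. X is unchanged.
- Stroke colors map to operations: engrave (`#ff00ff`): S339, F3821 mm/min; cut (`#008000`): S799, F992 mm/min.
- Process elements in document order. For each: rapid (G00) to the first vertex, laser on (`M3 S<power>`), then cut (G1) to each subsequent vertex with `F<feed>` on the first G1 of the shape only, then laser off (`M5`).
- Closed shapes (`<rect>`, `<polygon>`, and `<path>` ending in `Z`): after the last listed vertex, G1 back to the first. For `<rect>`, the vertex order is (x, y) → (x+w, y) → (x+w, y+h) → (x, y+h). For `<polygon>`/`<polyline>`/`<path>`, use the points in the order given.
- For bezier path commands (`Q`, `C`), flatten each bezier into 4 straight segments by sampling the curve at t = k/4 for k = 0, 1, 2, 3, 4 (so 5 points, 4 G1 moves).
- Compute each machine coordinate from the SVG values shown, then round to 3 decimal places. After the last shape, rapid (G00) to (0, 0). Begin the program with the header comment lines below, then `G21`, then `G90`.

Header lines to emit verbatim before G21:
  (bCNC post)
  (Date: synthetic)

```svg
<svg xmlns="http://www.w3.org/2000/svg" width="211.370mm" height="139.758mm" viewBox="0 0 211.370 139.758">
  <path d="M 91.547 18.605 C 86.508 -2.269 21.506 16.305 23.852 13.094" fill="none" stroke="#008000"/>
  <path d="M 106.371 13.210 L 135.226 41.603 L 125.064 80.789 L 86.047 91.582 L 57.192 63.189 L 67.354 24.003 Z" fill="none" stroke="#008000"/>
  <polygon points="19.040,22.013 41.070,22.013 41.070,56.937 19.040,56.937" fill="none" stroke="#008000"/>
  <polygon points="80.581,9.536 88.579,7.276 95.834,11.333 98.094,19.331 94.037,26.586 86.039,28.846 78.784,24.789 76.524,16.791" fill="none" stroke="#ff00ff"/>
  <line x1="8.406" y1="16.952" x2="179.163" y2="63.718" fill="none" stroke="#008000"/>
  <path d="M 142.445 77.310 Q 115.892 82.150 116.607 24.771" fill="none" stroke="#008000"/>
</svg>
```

Since the viewBox matches the mm dimensions, user units are millimetres directly. The only transform is the Y-flip y_m = 139.758 − y_svg.

Shape 1 is a cubic bezier drawn with `<path>`. Its stroke #008000 means cut at S799, F992. After flipping Y the toolpath is (91.547,121.153) → (78.514,130.369) → (54.930,130.532) → (32.731,127.384) → (23.852,126.664).

Shape 2 is a regular polygon drawn with `<path>`. Its stroke #008000 means cut at S799, F992. After flipping Y the toolpath is (106.371,126.548) → (135.226,98.155) → (125.064,58.969) → (86.047,48.176) → (57.192,76.569) → (67.354,115.755) → (106.371,126.548), returning to the start.

Shape 3 is a rectangle drawn with `<polygon>`. Its stroke #008000 means cut at S799, F992. After flipping Y the toolpath is (19.040,117.745) → (41.070,117.745) → (41.070,82.821) → (19.040,82.821) → (19.040,117.745), returning to the start.

Shape 4 is a regular polygon drawn with `<polygon>`. Its stroke #ff00ff means engrave at S339, F3821. After flipping Y the toolpath is (80.581,130.222) → (88.579,132.482) → (95.834,128.425) → (98.094,120.427) → (94.037,113.172) → (86.039,110.912) → (78.784,114.969) → (76.524,122.967) → (80.581,130.222), returning to the start.

Shape 5 is a line segment drawn with `<line>`. Its stroke #008000 means cut at S799, F992. After flipping Y the toolpath is (8.406,122.806) → (179.163,76.040).

Shape 6 is a quadratic bezier drawn with `<path>`. Its stroke #008000 means cut at S799, F992. After flipping Y the toolpath is (142.445,62.448) → (130.873,63.917) → (122.709,73.163) → (117.954,90.186) → (116.607,114.987).

(bCNC post)
(Date: synthetic)
G21
G90
G00 X91.547 Y121.153
M3 S799
G1 X78.514 Y130.369 F992
G1 X54.930 Y130.532
G1 X32.731 Y127.384
G1 X23.852 Y126.664
M5
G00 X106.371 Y126.548
M3 S799
G1 X135.226 Y98.155 F992
G1 X125.064 Y58.969
G1 X86.047 Y48.176
G1 X57.192 Y76.569
G1 X67.354 Y115.755
G1 X106.371 Y126.548
M5
G00 X19.040 Y117.745
M3 S799
G1 X41.070 Y117.745 F992
G1 X41.070 Y82.821
G1 X19.040 Y82.821
G1 X19.040 Y117.745
M5
G00 X80.581 Y130.222
M3 S339
G1 X88.579 Y132.482 F3821
G1 X95.834 Y128.425
G1 X98.094 Y120.427
G1 X94.037 Y113.172
G1 X86.039 Y110.912
G1 X78.784 Y114.969
G1 X76.524 Y122.967
G1 X80.581 Y130.222
M5
G00 X8.406 Y122.806
M3 S799
G1 X179.163 Y76.040 F992
M5
G00 X142.445 Y62.448
M3 S799
G1 X130.873 Y63.917 F992
G1 X122.709 Y73.163
G1 X117.954 Y90.186
G1 X116.607 Y114.987
M5
G00 X0.000 Y0.000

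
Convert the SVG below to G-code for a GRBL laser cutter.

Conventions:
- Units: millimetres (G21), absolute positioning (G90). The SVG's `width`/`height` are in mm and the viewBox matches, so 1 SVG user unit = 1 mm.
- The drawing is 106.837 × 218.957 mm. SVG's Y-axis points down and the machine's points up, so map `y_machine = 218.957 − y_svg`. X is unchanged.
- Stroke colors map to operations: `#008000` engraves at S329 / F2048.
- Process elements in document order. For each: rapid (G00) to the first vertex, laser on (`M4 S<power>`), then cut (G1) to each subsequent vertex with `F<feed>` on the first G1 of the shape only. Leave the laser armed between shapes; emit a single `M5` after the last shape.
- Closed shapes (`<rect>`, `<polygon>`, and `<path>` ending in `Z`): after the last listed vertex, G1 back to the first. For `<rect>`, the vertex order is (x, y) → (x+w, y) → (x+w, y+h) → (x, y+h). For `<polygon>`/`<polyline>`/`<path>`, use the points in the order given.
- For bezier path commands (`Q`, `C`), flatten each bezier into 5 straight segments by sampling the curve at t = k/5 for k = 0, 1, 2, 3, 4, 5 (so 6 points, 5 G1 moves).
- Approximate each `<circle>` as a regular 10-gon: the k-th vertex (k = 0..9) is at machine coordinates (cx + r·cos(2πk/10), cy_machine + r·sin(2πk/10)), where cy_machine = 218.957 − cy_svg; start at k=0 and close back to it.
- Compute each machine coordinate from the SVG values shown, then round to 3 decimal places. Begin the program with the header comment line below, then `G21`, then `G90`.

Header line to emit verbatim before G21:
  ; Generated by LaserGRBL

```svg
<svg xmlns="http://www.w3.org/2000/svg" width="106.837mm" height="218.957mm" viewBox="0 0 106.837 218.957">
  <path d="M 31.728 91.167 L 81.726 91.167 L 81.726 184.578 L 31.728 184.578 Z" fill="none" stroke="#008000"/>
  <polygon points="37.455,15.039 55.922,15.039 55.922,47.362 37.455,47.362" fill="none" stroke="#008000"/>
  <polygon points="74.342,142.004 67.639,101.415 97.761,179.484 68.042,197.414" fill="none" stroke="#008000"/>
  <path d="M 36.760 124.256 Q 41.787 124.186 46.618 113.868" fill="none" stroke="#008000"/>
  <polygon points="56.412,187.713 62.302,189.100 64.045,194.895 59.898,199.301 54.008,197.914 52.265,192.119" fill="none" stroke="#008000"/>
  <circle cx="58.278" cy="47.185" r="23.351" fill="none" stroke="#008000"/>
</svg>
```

Since the viewBox matches the mm dimensions, user units are millimetres directly. The only transform is the Y-flip y_m = 218.957 − y_svg.

Shape 1 is a rectangle drawn with `<path>`. Its stroke #008000 means engrave at S329, F2048. After flipping Y the toolpath is (31.728,127.790) → (81.726,127.790) → (81.726,34.379) → (31.728,34.379) → (31.728,127.790), returning to the start.

Shape 2 is a rectangle drawn with `<polygon>`. Its stroke #008000 means engrave at S329, F2048. After flipping Y the toolpath is (37.455,203.918) → (55.922,203.918) → (55.922,171.595) → (37.455,171.595) → (37.455,203.918), returning to the start.

Shape 3 is a closed polygon drawn with `<polygon>`. Its stroke #008000 means engrave at S329, F2048. After flipping Y the toolpath is (74.342,76.953) → (67.639,117.542) → (97.761,39.473) → (68.042,21.543) → (74.342,76.953), returning to the start.

Shape 4 is a quadratic bezier drawn with `<path>`. Its stroke #008000 means engrave at S329, F2048. After flipping Y the toolpath is (36.760,94.701) → (38.763,95.139) → (40.750,96.397) → (42.722,98.474) → (44.678,101.372) → (46.618,105.089).

Shape 5 is a regular polygon drawn with `<polygon>`. Its stroke #008000 means engrave at S329, F2048. After flipping Y the toolpath is (56.412,31.244) → (62.302,29.857) → (64.045,24.062) → (59.898,19.656) → (54.008,21.043) → (52.265,26.838) → (56.412,31.244), returning to the start.

Shape 6 is a circle drawn with `<circle>`. Its stroke #008000 means engrave at S329, F2048. After flipping Y the toolpath is (81.629,171.772) → (77.169,185.497) → (65.494,193.980) → (51.062,193.980) → (39.387,185.497) → (34.927,171.772) → (39.387,158.047) → (51.062,149.564) → (65.494,149.564) → (77.169,158.047) → (81.629,171.772), returning to the start.

; Generated by LaserGRBL
G21
G90
G00 X31.728 Y127.790
M4 S329
G1 X81.726 Y127.790 F2048
G1 X81.726 Y34.379
G1 X31.728 Y34.379
G1 X31.728 Y127.790
G00 X37.455 Y203.918
M4 S329
G1 X55.922 Y203.918 F2048
G1 X55.922 Y171.595
G1 X37.455 Y171.595
G1 X37.455 Y203.918
G00 X74.342 Y76.953
M4 S329
G1 X67.639 Y117.542 F2048
G1 X97.761 Y39.473
G1 X68.042 Y21.543
G1 X74.342 Y76.953
G00 X36.760 Y94.701
M4 S329
G1 X38.763 Y95.139 F2048
G1 X40.750 Y96.397
G1 X42.722 Y98.474
G1 X44.678 Y101.372
G1 X46.618 Y105.089
G00 X56.412 Y31.244
M4 S329
G1 X62.302 Y29.857 F2048
G1 X64.045 Y24.062
G1 X59.898 Y19.656
G1 X54.008 Y21.043
G1 X52.265 Y26.838
G1 X56.412 Y31.244
G00 X81.629 Y171.772
M4 S329
G1 X77.169 Y185.497 F2048
G1 X65.494 Y193.980
G1 X51.062 Y193.980
G1 X39.387 Y185.497
G1 X34.927 Y171.772
G1 X39.387 Y158.047
G1 X51.062 Y149.564
G1 X65.494 Y149.564
G1 X77.169 Y158.047
G1 X81.629 Y171.772
M5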